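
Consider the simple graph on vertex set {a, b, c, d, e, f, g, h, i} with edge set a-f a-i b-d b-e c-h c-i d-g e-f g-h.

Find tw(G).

2

A width-2 tree decomposition is:
Bags: B1 = {b, e, f}  B2 = {b, d, f}  B3 = {d, f, g}  B4 = {f, g, h}  B5 = {c, f, h}  B6 = {c, f, i}  B7 = {a, f, i}
Tree: B1–B2, B2–B3, B3–B4, B4–B5, B5–B6, B6–B7
Every bag has size at most 3, so the width is 3 − 1 = 2 and tw(G) ≤ 2. Since f–e–b–d–g–h–c–i–a–f is a cycle in G, G is not acyclic. Forests are exactly the graphs of treewidth ≤ 1, so tw(G) ≥ 2. The upper and lower bounds meet at 2, so that is the treewidth.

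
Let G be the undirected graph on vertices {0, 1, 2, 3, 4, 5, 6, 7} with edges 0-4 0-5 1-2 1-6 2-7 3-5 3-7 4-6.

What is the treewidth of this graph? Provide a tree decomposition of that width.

Treewidth 2.
Bags: B1 = {0, 3, 5}  B2 = {0, 3, 7}  B3 = {0, 2, 7}  B4 = {0, 1, 2}  B5 = {0, 1, 6}  B6 = {0, 4, 6}
Tree: B1–B2, B2–B3, B3–B4, B4–B5, B5–B6

Each bag holds 3 vertices, so the decomposition has width 2, which upper-bounds the treewidth. For the lower bound, G contains the cycle 0–5–3–7–2–1–6–4–0, so G is not a forest; only forests have treewidth ≤ 1, hence tw(G) ≥ 2. Hence tw(G) = 2 exactly.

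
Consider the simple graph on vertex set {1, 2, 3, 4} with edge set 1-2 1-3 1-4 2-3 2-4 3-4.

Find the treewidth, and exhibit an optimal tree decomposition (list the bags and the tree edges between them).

Treewidth 3.
One optimal decomposition is:
Bags: B1 = {1, 2, 3, 4}
Tree: (single bag)

With just one bag of size 4, the width is 4 − 1 = 3, so tw(G) ≤ 3. Conversely, {1, 2, 3, 4} is a clique of size 4, and the vertices of any clique must share a bag in every tree decomposition; so some bag has ≥ 4 vertices and tw(G) ≥ 3. The upper and lower bounds meet at 3, so that is the treewidth.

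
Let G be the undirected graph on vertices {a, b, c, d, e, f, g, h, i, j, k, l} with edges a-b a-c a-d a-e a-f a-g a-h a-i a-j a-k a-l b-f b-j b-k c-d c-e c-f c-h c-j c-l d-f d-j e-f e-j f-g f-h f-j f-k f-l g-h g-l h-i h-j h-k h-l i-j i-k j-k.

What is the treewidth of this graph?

A width-4 tree decomposition is:
Bags: B1 = {a, c, d, f, j}  B2 = {a, c, f, h, j}  B3 = {a, f, h, j, k}  B4 = {a, c, f, h, l}  B5 = {a, h, i, j, k}  B6 = {a, f, g, h, l}  B7 = {a, b, f, j, k}  B8 = {a, c, e, f, j}
Tree: B1–B2, B2–B3, B2–B4, B3–B5, B4–B6, B3–B7, B1–B8
Each bag holds 5 vertices, so the decomposition has width 4, which upper-bounds the treewidth. On the other hand G contains the 5-clique {a, f, g, h, l}. A clique must lie in a single bag of any decomposition, so no decomposition can have width below 4. The upper and lower bounds meet at 4, so that is the treewidth.

4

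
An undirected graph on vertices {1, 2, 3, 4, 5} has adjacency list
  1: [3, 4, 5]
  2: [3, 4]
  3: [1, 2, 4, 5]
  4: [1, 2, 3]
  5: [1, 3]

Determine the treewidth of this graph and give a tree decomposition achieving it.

Every bag has size at most 3, so the width is 3 − 1 = 2 and tw(G) ≤ 2. On the other hand G contains the 3-clique {1, 3, 4}. A clique must lie in a single bag of any decomposition, so no decomposition can have width below 2. Therefore the treewidth is 2.

Treewidth 2.
One optimal decomposition is:
Bags: B1 = {2, 3, 4}  B2 = {1, 3, 4}  B3 = {1, 3, 5}
Tree: B1–B2, B2–B3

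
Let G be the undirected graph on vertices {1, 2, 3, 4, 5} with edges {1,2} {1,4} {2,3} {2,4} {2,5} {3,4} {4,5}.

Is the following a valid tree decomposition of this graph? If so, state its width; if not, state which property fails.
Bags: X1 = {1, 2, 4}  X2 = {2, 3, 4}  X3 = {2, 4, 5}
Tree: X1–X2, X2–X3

Vertex coverage: the bags together contain {1, 2, 3, 4, 5}, the full vertex set. Edge coverage: each edge of G has both endpoints in at least one bag. Running intersection: for every vertex, the bags containing it form a connected subtree. All three properties hold, so this is a valid tree decomposition of width max|bag| − 1 = 2, and hence tw(G) ≤ 2.

Yes; width 2.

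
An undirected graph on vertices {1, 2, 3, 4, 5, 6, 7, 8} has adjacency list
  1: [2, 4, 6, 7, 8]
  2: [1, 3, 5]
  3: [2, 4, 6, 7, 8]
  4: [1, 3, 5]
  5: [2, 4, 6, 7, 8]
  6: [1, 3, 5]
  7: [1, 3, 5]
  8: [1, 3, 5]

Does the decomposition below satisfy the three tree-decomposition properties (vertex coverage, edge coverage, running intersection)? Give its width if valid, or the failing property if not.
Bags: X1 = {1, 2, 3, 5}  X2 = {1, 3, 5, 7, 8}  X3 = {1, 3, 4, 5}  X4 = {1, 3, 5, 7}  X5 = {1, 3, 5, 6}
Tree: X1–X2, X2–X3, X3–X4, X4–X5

A tree decomposition must satisfy three properties: every vertex lies in some bag; for every edge, both endpoints lie together in some bag; and for every vertex, the bags containing it form a connected subtree. Here bags containing vertex 7 are not connected in the tree, so the decomposition is invalid.

No — bags containing vertex 7 are not connected in the tree.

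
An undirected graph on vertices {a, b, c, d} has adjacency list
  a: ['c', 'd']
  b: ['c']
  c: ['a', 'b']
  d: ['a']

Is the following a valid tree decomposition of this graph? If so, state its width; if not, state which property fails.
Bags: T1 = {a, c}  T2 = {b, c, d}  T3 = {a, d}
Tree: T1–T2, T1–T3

A tree decomposition must satisfy three properties: every vertex lies in some bag; for every edge, both endpoints lie together in some bag; and for every vertex, the bags containing it form a connected subtree. Here bags containing vertex d are not connected in the tree, so the decomposition is invalid.

No — bags containing vertex d are not connected in the tree.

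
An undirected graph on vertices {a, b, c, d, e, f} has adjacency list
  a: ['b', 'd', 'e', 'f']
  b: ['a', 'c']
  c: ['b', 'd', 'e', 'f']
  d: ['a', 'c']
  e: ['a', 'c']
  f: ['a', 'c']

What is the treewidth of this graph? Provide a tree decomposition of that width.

Treewidth 2.
One optimal decomposition is:
Bags: B1 = {a, c, e}  B2 = {a, c, f}  B3 = {a, c, d}  B4 = {a, b, c}
Tree: B1–B2, B2–B3, B3–B4

The largest bag has 3 vertices, giving width 2; this decomposition certifies tw(G) ≤ 2. The edges a–e–c–f–a form a cycle, so G is not a tree and its treewidth is at least 2. The upper and lower bounds meet at 2, so that is the treewidth.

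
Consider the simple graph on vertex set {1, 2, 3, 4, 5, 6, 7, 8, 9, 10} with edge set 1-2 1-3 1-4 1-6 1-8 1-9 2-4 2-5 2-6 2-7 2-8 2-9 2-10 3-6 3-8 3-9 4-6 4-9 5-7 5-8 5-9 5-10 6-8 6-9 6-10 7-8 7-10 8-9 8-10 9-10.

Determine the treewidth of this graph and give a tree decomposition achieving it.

Every bag has size at most 5, so the width is 5 − 1 = 4 and tw(G) ≤ 4. Conversely, {1, 2, 6, 8, 9} is a clique of size 5, and the vertices of any clique must share a bag in every tree decomposition; so some bag has ≥ 5 vertices and tw(G) ≥ 4. Combining the bounds, tw(G) = 4.

Treewidth 4.
One such decomposition:
Bags: B1 = {2, 5, 8, 9, 10}  B2 = {2, 6, 8, 9, 10}  B3 = {2, 5, 7, 8, 10}  B4 = {1, 2, 6, 8, 9}  B5 = {1, 2, 4, 6, 9}  B6 = {1, 3, 6, 8, 9}
Tree: B1–B2, B1–B3, B2–B4, B4–B5, B4–B6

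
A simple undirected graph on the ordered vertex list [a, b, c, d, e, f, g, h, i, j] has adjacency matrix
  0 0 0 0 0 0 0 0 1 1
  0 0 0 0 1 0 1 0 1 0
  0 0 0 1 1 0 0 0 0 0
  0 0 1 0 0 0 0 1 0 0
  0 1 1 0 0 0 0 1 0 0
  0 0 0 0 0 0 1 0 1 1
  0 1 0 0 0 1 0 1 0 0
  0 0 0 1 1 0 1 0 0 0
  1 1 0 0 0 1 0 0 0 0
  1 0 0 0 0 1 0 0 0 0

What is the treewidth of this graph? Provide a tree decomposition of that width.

Treewidth 2.
Bags: B1 = {a, i, j}  B2 = {f, i, j}  B3 = {b, f, i}  B4 = {b, f, g}  B5 = {b, e, g}  B6 = {e, g, h}  B7 = {c, e, h}  B8 = {c, d, h}
Tree: B1–B2, B2–B3, B3–B4, B4–B5, B5–B6, B6–B7, B7–B8

The largest bag has 3 vertices, giving width 2; this decomposition certifies tw(G) ≤ 2. For the lower bound, G contains the cycle a–j–f–i–a, so G is not a forest; only forests have treewidth ≤ 1, hence tw(G) ≥ 2. Hence tw(G) = 2 exactly.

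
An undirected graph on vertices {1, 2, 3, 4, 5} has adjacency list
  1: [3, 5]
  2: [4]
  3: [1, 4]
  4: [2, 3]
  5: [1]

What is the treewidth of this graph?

1

A width-1 tree decomposition is:
Bags: B1 = {3, 4}  B2 = {1, 3}  B3 = {2, 4}  B4 = {1, 5}
Tree: B1–B2, B1–B3, B2–B4
The largest bag has 2 vertices, giving width 1; this decomposition certifies tw(G) ≤ 1. G has an edge, so its treewidth is at least 1. Combining the bounds, tw(G) = 1.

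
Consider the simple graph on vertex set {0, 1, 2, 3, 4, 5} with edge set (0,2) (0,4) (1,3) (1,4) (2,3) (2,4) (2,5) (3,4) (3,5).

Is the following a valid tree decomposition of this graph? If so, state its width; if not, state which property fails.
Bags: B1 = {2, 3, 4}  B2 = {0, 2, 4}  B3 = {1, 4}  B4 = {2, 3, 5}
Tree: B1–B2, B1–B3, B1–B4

No — edge (3,1) lies in no bag.

A tree decomposition must satisfy three properties: every vertex lies in some bag; for every edge, both endpoints lie together in some bag; and for every vertex, the bags containing it form a connected subtree. Here edge (3,1) lies in no bag, so the decomposition is invalid.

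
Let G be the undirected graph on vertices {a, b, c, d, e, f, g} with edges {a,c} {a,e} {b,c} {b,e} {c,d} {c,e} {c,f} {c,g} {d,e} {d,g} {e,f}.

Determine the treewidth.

A width-2 tree decomposition is:
Bags: B1 = {b, c, e}  B2 = {c, d, e}  B3 = {c, e, f}  B4 = {c, d, g}  B5 = {a, c, e}
Tree: B1–B2, B1–B3, B2–B4, B1–B5
The largest bag has 3 vertices, giving width 2; this decomposition certifies tw(G) ≤ 2. For the lower bound, the 3 vertices {c, d, g} are pairwise adjacent, and any tree decomposition puts a clique entirely inside one bag — forcing width ≥ 2. Hence tw(G) = 2 exactly.

2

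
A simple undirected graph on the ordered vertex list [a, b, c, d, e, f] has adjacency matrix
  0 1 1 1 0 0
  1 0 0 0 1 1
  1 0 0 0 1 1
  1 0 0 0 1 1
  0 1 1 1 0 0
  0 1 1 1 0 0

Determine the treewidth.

3

A width-3 tree decomposition is:
Bags: B1 = {a, b, e, f}  B2 = {a, c, e, f}  B3 = {a, d, e, f}
Tree: B1–B2, B2–B3
The largest bag has 4 vertices, giving width 3; this decomposition certifies tw(G) ≤ 3. For the lower bound: the 4 vertex sets {a,b}, {c,f}, {e}, {d} are disjoint, each induces a connected subgraph, and every pair is joined by at least one edge of G. Contracting each set to a single vertex therefore yields K_{4} as a minor, and since treewidth is minor-monotone, tw(G) ≥ tw(K_{4}) = 3. Therefore the treewidth is 3.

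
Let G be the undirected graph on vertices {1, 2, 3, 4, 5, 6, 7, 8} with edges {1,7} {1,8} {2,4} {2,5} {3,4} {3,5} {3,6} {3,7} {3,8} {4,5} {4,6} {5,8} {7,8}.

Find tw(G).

A width-2 tree decomposition is:
Bags: B1 = {3, 4, 5}  B2 = {3, 4, 6}  B3 = {2, 4, 5}  B4 = {3, 5, 8}  B5 = {3, 7, 8}  B6 = {1, 7, 8}
Tree: B1–B2, B1–B3, B1–B4, B4–B5, B5–B6
Every bag has size at most 3, so the width is 3 − 1 = 2 and tw(G) ≤ 2. On the other hand G contains the 3-clique {1, 7, 8}. A clique must lie in a single bag of any decomposition, so no decomposition can have width below 2. Combining the bounds, tw(G) = 2.

2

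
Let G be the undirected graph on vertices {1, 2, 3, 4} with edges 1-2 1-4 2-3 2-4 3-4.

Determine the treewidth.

2

A width-2 tree decomposition is:
Bags: B1 = {1, 2, 4}  B2 = {2, 3, 4}
Tree: B1–B2
The largest bag has 3 vertices, giving width 2; this decomposition certifies tw(G) ≤ 2. For the lower bound, the 3 vertices {1, 2, 4} are pairwise adjacent, and any tree decomposition puts a clique entirely inside one bag — forcing width ≥ 2. Combining the bounds, tw(G) = 2.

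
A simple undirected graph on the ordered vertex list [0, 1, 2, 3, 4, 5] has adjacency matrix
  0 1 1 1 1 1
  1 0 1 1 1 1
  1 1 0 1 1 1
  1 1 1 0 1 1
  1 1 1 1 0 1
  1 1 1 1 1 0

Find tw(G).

A width-5 tree decomposition is:
Bags: B1 = {0, 1, 2, 3, 4, 5}
Tree: (single bag)
A single bag containing all 6 vertices is trivially a valid decomposition of width 5. For the lower bound, the 6 vertices {0, 1, 2, 3, 4, 5} are pairwise adjacent, and any tree decomposition puts a clique entirely inside one bag — forcing width ≥ 5. Therefore the treewidth is 5.

5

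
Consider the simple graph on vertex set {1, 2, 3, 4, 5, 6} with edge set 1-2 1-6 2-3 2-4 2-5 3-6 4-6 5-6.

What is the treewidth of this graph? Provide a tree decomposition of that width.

Every bag has size at most 3, so the width is 3 − 1 = 2 and tw(G) ≤ 2. For the lower bound, G contains the cycle 6–5–2–1–6, so G is not a forest; only forests have treewidth ≤ 1, hence tw(G) ≥ 2. Hence tw(G) = 2 exactly.

Treewidth 2.
Bags: B1 = {2, 5, 6}  B2 = {1, 2, 6}  B3 = {2, 3, 6}  B4 = {2, 4, 6}
Tree: B1–B2, B2–B3, B3–B4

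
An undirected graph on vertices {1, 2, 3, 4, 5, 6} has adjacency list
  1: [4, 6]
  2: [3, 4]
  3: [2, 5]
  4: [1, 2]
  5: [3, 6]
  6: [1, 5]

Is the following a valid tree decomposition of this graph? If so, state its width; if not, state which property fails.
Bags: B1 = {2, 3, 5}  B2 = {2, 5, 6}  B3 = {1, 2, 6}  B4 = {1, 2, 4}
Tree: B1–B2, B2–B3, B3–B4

Yes; width 2.

Every vertex of G appears in some bag (union = {1, 2, 3, 4, 5, 6}); every edge is covered by a bag; and for each vertex v the set of bags containing v is connected in the bag tree. The decomposition is therefore valid. The largest bag has 3 vertices, so the width is 2.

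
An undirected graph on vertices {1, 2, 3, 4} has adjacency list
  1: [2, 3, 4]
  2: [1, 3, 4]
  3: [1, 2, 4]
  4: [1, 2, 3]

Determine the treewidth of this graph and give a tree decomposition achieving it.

A single bag containing all 4 vertices is trivially a valid decomposition of width 3. For the lower bound, the 4 vertices {1, 2, 3, 4} are pairwise adjacent, and any tree decomposition puts a clique entirely inside one bag — forcing width ≥ 3. Combining the bounds, tw(G) = 3.

Treewidth 3.
Bags: B1 = {1, 2, 3, 4}
Tree: (single bag)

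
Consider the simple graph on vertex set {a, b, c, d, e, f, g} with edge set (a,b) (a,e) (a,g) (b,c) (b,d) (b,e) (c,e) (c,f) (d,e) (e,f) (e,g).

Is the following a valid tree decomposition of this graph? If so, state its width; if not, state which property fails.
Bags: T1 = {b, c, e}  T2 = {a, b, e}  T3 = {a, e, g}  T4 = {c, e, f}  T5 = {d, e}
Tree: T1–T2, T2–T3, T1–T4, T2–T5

A tree decomposition must satisfy three properties: every vertex lies in some bag; for every edge, both endpoints lie together in some bag; and for every vertex, the bags containing it form a connected subtree. Here edge (b,d) lies in no bag, so the decomposition is invalid.

No — edge (b,d) lies in no bag.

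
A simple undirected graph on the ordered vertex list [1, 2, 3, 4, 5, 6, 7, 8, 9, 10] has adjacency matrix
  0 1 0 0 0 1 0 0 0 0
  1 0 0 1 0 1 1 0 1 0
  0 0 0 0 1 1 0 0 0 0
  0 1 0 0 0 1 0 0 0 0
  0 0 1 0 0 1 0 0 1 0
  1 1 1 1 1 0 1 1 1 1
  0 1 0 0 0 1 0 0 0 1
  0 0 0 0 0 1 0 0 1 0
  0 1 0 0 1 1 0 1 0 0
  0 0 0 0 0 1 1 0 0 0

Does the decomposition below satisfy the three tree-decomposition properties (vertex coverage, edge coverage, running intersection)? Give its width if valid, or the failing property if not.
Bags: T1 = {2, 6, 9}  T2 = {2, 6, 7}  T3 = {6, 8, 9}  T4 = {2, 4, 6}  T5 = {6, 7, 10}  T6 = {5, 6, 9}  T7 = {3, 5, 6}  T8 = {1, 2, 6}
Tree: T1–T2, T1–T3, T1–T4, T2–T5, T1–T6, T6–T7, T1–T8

Checking the three conditions: (i) the bags cover all of {1, 2, 3, 4, 5, 6, 7, 8, 9, 10}; (ii) for each edge, some bag contains both endpoints; (iii) the bags containing any fixed vertex form a subtree. All hold, so the decomposition is valid with width 3 − 1 = 2.

Yes; width 2.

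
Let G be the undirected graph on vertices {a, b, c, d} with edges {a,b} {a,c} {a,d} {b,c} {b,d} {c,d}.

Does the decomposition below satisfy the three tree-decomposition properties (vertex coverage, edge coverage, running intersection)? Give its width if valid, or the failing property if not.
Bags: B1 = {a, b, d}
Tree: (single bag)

No — vertex c appears in no bag.

A tree decomposition must satisfy three properties: every vertex lies in some bag; for every edge, both endpoints lie together in some bag; and for every vertex, the bags containing it form a connected subtree. Here vertex c appears in no bag, so the decomposition is invalid.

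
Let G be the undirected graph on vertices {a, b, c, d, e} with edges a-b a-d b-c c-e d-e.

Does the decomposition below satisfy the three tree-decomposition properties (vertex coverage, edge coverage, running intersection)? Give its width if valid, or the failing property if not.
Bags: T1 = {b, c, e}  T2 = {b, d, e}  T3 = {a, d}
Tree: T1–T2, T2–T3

A tree decomposition must satisfy three properties: every vertex lies in some bag; for every edge, both endpoints lie together in some bag; and for every vertex, the bags containing it form a connected subtree. Here edge (b,a) lies in no bag, so the decomposition is invalid.

No — edge (b,a) lies in no bag.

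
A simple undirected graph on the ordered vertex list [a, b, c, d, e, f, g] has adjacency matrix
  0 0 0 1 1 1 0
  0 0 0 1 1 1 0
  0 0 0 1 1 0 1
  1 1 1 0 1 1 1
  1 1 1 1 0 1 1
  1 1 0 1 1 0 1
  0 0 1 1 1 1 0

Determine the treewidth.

3

A width-3 tree decomposition is:
Bags: B1 = {d, e, f, g}  B2 = {a, d, e, f}  B3 = {b, d, e, f}  B4 = {c, d, e, g}
Tree: B1–B2, B2–B3, B1–B4
Every bag has size at most 4, so the width is 4 − 1 = 3 and tw(G) ≤ 3. For the lower bound, the 4 vertices {c, d, e, g} are pairwise adjacent, and any tree decomposition puts a clique entirely inside one bag — forcing width ≥ 3. Combining the bounds, tw(G) = 3.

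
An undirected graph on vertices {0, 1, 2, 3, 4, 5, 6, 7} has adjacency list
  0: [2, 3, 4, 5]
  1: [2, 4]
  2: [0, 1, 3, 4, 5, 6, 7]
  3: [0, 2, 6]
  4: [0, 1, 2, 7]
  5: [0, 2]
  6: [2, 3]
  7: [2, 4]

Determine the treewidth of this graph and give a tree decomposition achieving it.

Treewidth 2.
One optimal decomposition is:
Bags: B1 = {0, 2, 4}  B2 = {1, 2, 4}  B3 = {0, 2, 3}  B4 = {2, 3, 6}  B5 = {0, 2, 5}  B6 = {2, 4, 7}
Tree: B1–B2, B1–B3, B3–B4, B1–B5, B1–B6

Each bag holds 3 vertices, so the decomposition has width 2, which upper-bounds the treewidth. On the other hand G contains the 3-clique {0, 2, 3}. A clique must lie in a single bag of any decomposition, so no decomposition can have width below 2. The upper and lower bounds meet at 2, so that is the treewidth.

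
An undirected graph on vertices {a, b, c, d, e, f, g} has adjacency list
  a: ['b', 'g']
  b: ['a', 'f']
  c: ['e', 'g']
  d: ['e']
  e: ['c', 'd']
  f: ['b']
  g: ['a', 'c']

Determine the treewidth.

A width-1 tree decomposition is:
Bags: B1 = {d, e}  B2 = {c, e}  B3 = {c, g}  B4 = {a, g}  B5 = {a, b}  B6 = {b, f}
Tree: B1–B2, B2–B3, B3–B4, B4–B5, B5–B6
Every bag has size at most 2, so the width is 2 − 1 = 1 and tw(G) ≤ 1. Since G has at least one edge (e.g. d–e), it is not an edgeless graph, so tw(G) ≥ 1. Hence tw(G) = 1 exactly.

1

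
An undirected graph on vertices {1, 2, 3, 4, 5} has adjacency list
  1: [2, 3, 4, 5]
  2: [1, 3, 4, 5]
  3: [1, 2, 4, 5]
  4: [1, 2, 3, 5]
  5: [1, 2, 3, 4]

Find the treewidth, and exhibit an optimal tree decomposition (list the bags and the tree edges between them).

With just one bag of size 5, the width is 5 − 1 = 4, so tw(G) ≤ 4. For the lower bound, the 5 vertices {1, 2, 3, 4, 5} are pairwise adjacent, and any tree decomposition puts a clique entirely inside one bag — forcing width ≥ 4. Therefore the treewidth is 4.

Treewidth 4.
One optimal decomposition is:
Bags: B1 = {1, 2, 3, 4, 5}
Tree: (single bag)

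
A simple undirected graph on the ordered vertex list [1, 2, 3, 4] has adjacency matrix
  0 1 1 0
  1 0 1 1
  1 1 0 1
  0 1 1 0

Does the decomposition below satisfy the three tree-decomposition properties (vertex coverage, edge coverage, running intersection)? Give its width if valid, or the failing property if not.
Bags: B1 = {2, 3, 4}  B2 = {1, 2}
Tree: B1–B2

A tree decomposition must satisfy three properties: every vertex lies in some bag; for every edge, both endpoints lie together in some bag; and for every vertex, the bags containing it form a connected subtree. Here edge (3,1) lies in no bag, so the decomposition is invalid.

No — edge (3,1) lies in no bag.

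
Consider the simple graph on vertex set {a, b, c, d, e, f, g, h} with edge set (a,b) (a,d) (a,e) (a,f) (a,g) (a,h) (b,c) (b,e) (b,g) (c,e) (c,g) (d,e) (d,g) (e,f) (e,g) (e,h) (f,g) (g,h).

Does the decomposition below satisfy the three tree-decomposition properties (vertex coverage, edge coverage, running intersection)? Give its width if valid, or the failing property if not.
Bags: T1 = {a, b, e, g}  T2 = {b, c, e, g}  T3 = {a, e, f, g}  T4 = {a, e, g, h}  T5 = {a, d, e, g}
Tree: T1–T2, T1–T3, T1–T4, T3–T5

Every vertex of G appears in some bag (union = {a, b, c, d, e, f, g, h}); every edge is covered by a bag; and for each vertex v the set of bags containing v is connected in the bag tree. The decomposition is therefore valid. The largest bag has 4 vertices, so the width is 3.

Yes; width 3.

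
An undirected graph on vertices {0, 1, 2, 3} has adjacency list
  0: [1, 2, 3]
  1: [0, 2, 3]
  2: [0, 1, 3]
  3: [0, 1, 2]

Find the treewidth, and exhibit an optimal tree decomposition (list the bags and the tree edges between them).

With just one bag of size 4, the width is 4 − 1 = 3, so tw(G) ≤ 3. For the lower bound, the 4 vertices {0, 1, 2, 3} are pairwise adjacent, and any tree decomposition puts a clique entirely inside one bag — forcing width ≥ 3. Therefore the treewidth is 3.

Treewidth 3.
Bags: B1 = {0, 1, 2, 3}
Tree: (single bag)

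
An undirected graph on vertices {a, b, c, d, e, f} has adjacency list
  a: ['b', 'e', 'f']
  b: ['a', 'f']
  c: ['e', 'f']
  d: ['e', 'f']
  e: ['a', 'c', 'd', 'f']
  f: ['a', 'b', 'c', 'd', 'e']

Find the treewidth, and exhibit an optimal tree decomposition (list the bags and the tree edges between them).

The largest bag has 3 vertices, giving width 2; this decomposition certifies tw(G) ≤ 2. Conversely, {d, e, f} is a clique of size 3, and the vertices of any clique must share a bag in every tree decomposition; so some bag has ≥ 3 vertices and tw(G) ≥ 2. Therefore the treewidth is 2.

Treewidth 2.
One such decomposition:
Bags: B1 = {c, e, f}  B2 = {a, e, f}  B3 = {a, b, f}  B4 = {d, e, f}
Tree: B1–B2, B2–B3, B1–B4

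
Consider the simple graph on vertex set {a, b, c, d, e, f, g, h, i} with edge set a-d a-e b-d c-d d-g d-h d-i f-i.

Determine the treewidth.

A width-1 tree decomposition is:
Bags: B1 = {a, e}  B2 = {a, d}  B3 = {c, d}  B4 = {d, i}  B5 = {d, g}  B6 = {f, i}  B7 = {b, d}  B8 = {d, h}
Tree: B1–B2, B2–B3, B3–B4, B4–B5, B4–B6, B2–B7, B4–B8
The largest bag has 2 vertices, giving width 1; this decomposition certifies tw(G) ≤ 1. G has an edge, so its treewidth is at least 1. Hence tw(G) = 1 exactly.

1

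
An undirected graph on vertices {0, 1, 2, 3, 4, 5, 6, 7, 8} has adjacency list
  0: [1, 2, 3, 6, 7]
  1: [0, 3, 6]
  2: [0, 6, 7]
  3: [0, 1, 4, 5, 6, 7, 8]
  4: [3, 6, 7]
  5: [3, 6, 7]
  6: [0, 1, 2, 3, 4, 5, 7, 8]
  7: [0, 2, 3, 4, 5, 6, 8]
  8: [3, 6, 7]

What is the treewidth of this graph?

3

A width-3 tree decomposition is:
Bags: B1 = {0, 3, 6, 7}  B2 = {0, 1, 3, 6}  B3 = {0, 2, 6, 7}  B4 = {3, 6, 7, 8}  B5 = {3, 4, 6, 7}  B6 = {3, 5, 6, 7}
Tree: B1–B2, B1–B3, B1–B4, B4–B5, B5–B6
The largest bag has 4 vertices, giving width 3; this decomposition certifies tw(G) ≤ 3. Conversely, {0, 2, 6, 7} is a clique of size 4, and the vertices of any clique must share a bag in every tree decomposition; so some bag has ≥ 4 vertices and tw(G) ≥ 3. Combining the bounds, tw(G) = 3.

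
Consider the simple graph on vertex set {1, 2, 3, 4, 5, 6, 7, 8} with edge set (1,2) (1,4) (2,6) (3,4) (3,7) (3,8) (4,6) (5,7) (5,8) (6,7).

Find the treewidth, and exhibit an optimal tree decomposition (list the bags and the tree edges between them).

Treewidth 2.
One optimal decomposition is:
Bags: B1 = {3, 5, 8}  B2 = {3, 5, 7}  B3 = {3, 4, 7}  B4 = {4, 6, 7}  B5 = {1, 4, 6}  B6 = {1, 2, 6}
Tree: B1–B2, B2–B3, B3–B4, B4–B5, B5–B6

Every bag has size at most 3, so the width is 3 − 1 = 2 and tw(G) ≤ 2. For the lower bound, G contains the cycle 8–5–7–3–8, so G is not a forest; only forests have treewidth ≤ 1, hence tw(G) ≥ 2. Combining the bounds, tw(G) = 2.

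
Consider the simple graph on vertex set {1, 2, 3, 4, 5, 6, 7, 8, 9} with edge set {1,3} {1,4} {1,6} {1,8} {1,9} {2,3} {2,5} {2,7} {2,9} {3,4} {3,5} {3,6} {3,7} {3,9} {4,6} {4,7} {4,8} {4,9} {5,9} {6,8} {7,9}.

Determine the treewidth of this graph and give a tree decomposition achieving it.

Each bag holds 4 vertices, so the decomposition has width 3, which upper-bounds the treewidth. For the lower bound, the 4 vertices {1, 4, 6, 8} are pairwise adjacent, and any tree decomposition puts a clique entirely inside one bag — forcing width ≥ 3. Hence tw(G) = 3 exactly.

Treewidth 3.
One optimal decomposition is:
Bags: B1 = {1, 3, 4, 6}  B2 = {1, 3, 4, 9}  B3 = {3, 4, 7, 9}  B4 = {2, 3, 7, 9}  B5 = {1, 4, 6, 8}  B6 = {2, 3, 5, 9}
Tree: B1–B2, B2–B3, B3–B4, B1–B5, B4–B6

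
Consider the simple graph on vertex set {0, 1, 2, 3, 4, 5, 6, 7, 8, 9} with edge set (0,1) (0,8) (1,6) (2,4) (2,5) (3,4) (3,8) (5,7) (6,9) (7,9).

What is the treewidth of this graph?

A width-2 tree decomposition is:
Bags: B1 = {3, 4, 8}  B2 = {0, 4, 8}  B3 = {0, 1, 4}  B4 = {1, 4, 6}  B5 = {4, 6, 9}  B6 = {4, 7, 9}  B7 = {4, 5, 7}  B8 = {2, 4, 5}
Tree: B1–B2, B2–B3, B3–B4, B4–B5, B5–B6, B6–B7, B7–B8
Each bag holds 3 vertices, so the decomposition has width 2, which upper-bounds the treewidth. The edges 4–3–8–0–1–6–9–7–5–2–4 form a cycle, so G is not a tree and its treewidth is at least 2. Therefore the treewidth is 2.

2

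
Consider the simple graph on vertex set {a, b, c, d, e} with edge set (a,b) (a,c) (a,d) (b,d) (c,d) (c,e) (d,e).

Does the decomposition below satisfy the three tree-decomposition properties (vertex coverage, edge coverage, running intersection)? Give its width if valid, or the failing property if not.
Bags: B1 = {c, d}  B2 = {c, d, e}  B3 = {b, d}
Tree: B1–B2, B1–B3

A tree decomposition must satisfy three properties: every vertex lies in some bag; for every edge, both endpoints lie together in some bag; and for every vertex, the bags containing it form a connected subtree. Here vertex a appears in no bag, so the decomposition is invalid.

No — vertex a appears in no bag.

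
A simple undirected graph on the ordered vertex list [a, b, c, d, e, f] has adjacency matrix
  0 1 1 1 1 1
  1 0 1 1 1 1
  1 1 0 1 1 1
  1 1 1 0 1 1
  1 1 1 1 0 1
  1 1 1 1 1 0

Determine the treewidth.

5

A width-5 tree decomposition is:
Bags: B1 = {a, b, c, d, e, f}
Tree: (single bag)
With just one bag of size 6, the width is 6 − 1 = 5, so tw(G) ≤ 5. On the other hand G contains the 6-clique {a, b, c, d, e, f}. A clique must lie in a single bag of any decomposition, so no decomposition can have width below 5. Combining the bounds, tw(G) = 5.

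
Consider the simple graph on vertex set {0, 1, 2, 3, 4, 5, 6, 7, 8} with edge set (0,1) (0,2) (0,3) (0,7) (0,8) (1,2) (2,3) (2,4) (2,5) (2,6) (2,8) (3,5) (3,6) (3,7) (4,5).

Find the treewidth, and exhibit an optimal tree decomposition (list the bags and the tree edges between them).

Treewidth 2.
Bags: B1 = {0, 2, 3}  B2 = {2, 3, 6}  B3 = {2, 3, 5}  B4 = {0, 1, 2}  B5 = {0, 3, 7}  B6 = {2, 4, 5}  B7 = {0, 2, 8}
Tree: B1–B2, B2–B3, B1–B4, B1–B5, B3–B6, B4–B7

Every bag has size at most 3, so the width is 3 − 1 = 2 and tw(G) ≤ 2. On the other hand G contains the 3-clique {0, 2, 8}. A clique must lie in a single bag of any decomposition, so no decomposition can have width below 2. Hence tw(G) = 2 exactly.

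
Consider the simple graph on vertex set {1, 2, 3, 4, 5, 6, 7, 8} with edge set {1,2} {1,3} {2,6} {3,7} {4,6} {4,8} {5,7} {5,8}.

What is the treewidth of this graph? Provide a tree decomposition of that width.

Every bag has size at most 3, so the width is 3 − 1 = 2 and tw(G) ≤ 2. For the lower bound, G contains the cycle 5–7–3–1–2–6–4–8–5, so G is not a forest; only forests have treewidth ≤ 1, hence tw(G) ≥ 2. The upper and lower bounds meet at 2, so that is the treewidth.

Treewidth 2.
One optimal decomposition is:
Bags: B1 = {3, 5, 7}  B2 = {1, 3, 5}  B3 = {1, 2, 5}  B4 = {2, 5, 6}  B5 = {4, 5, 6}  B6 = {4, 5, 8}
Tree: B1–B2, B2–B3, B3–B4, B4–B5, B5–B6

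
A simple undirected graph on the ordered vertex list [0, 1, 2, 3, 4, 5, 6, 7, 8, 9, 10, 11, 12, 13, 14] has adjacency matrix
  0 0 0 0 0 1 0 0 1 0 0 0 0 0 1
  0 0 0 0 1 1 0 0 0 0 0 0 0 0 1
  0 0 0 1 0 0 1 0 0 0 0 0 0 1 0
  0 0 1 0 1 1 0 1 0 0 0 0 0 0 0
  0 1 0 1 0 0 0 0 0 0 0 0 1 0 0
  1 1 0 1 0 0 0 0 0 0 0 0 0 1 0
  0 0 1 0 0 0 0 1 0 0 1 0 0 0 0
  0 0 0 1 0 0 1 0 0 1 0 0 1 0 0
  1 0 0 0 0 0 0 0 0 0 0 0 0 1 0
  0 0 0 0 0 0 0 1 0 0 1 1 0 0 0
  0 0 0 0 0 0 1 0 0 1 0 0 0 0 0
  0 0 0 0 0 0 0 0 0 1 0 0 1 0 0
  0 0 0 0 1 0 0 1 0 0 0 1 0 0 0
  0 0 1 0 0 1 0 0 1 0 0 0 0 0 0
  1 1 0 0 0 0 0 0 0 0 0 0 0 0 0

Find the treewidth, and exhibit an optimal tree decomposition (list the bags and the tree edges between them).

Treewidth 3.
One such decomposition:
Bags: B1 = {9, 10, 11, 12}  B2 = {7, 9, 10, 12}  B3 = {6, 7, 10, 12}  B4 = {4, 6, 7, 12}  B5 = {3, 4, 6, 7}  B6 = {2, 3, 4, 6}  B7 = {1, 2, 3, 4}  B8 = {1, 2, 3, 5}  B9 = {1, 2, 5, 13}  B10 = {1, 5, 13, 14}  B11 = {0, 5, 13, 14}  B12 = {0, 8, 13, 14}
Tree: B1–B2, B2–B3, B3–B4, B4–B5, B5–B6, B6–B7, B7–B8, B8–B9, B9–B10, B10–B11, B11–B12

Every bag has size at most 4, so the width is 4 − 1 = 3 and tw(G) ≤ 3. For the lower bound: the 4 vertex sets {9,10,11}, {12}, {7}, {2,3,4,6} are disjoint, each induces a connected subgraph, and every pair is joined by at least one edge of G. Contracting each set to a single vertex therefore yields K_{4} as a minor, and since treewidth is minor-monotone, tw(G) ≥ tw(K_{4}) = 3. The upper and lower bounds meet at 3, so that is the treewidth.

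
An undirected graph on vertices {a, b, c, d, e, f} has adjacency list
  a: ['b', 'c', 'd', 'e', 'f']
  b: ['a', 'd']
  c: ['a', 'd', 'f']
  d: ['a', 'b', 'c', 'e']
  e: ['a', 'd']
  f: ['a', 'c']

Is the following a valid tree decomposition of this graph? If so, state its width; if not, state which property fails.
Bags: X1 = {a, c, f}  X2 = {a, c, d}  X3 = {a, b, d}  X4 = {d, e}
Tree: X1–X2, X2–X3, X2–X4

A tree decomposition must satisfy three properties: every vertex lies in some bag; for every edge, both endpoints lie together in some bag; and for every vertex, the bags containing it form a connected subtree. Here edge (a,e) lies in no bag, so the decomposition is invalid.

No — edge (a,e) lies in no bag.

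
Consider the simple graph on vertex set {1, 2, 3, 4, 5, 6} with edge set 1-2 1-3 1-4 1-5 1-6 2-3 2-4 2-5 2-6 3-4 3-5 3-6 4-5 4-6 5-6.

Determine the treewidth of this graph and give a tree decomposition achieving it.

With just one bag of size 6, the width is 6 − 1 = 5, so tw(G) ≤ 5. For the lower bound, the 6 vertices {1, 2, 3, 4, 5, 6} are pairwise adjacent, and any tree decomposition puts a clique entirely inside one bag — forcing width ≥ 5. The upper and lower bounds meet at 5, so that is the treewidth.

Treewidth 5.
One such decomposition:
Bags: B1 = {1, 2, 3, 4, 5, 6}
Tree: (single bag)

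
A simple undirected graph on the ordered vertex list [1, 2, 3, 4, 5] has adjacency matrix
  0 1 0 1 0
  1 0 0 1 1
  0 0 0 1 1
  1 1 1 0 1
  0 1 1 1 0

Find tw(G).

2

A width-2 tree decomposition is:
Bags: B1 = {2, 4, 5}  B2 = {1, 2, 4}  B3 = {3, 4, 5}
Tree: B1–B2, B1–B3
Each bag holds 3 vertices, so the decomposition has width 2, which upper-bounds the treewidth. On the other hand G contains the 3-clique {1, 2, 4}. A clique must lie in a single bag of any decomposition, so no decomposition can have width below 2. Hence tw(G) = 2 exactly.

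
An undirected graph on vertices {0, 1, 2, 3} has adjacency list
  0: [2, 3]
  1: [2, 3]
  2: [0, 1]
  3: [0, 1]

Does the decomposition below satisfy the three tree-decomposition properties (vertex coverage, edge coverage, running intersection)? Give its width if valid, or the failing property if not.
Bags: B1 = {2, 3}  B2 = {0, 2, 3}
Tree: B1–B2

No — vertex 1 appears in no bag.

A tree decomposition must satisfy three properties: every vertex lies in some bag; for every edge, both endpoints lie together in some bag; and for every vertex, the bags containing it form a connected subtree. Here vertex 1 appears in no bag, so the decomposition is invalid.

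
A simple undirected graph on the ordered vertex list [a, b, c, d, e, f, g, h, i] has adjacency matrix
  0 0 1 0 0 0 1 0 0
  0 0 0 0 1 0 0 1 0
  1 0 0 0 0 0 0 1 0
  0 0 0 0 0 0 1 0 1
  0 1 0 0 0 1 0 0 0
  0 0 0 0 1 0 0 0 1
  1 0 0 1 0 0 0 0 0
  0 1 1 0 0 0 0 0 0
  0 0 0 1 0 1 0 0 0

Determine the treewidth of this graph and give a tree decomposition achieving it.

Every bag has size at most 3, so the width is 3 − 1 = 2 and tw(G) ≤ 2. Since d–g–a–c–h–b–e–f–i–d is a cycle in G, G is not acyclic. Forests are exactly the graphs of treewidth ≤ 1, so tw(G) ≥ 2. The upper and lower bounds meet at 2, so that is the treewidth.

Treewidth 2.
One such decomposition:
Bags: B1 = {a, d, g}  B2 = {a, c, d}  B3 = {c, d, h}  B4 = {b, d, h}  B5 = {b, d, e}  B6 = {d, e, f}  B7 = {d, f, i}
Tree: B1–B2, B2–B3, B3–B4, B4–B5, B5–B6, B6–B7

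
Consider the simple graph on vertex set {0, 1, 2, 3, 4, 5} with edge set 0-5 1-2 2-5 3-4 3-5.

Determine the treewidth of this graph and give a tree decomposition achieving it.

Each bag holds 2 vertices, so the decomposition has width 1, which upper-bounds the treewidth. Any graph with an edge has treewidth ≥ 1, and G has the edge 0–5. Combining the bounds, tw(G) = 1.

Treewidth 1.
One such decomposition:
Bags: B1 = {0, 5}  B2 = {2, 5}  B3 = {3, 5}  B4 = {3, 4}  B5 = {1, 2}
Tree: B1–B2, B2–B3, B3–B4, B2–B5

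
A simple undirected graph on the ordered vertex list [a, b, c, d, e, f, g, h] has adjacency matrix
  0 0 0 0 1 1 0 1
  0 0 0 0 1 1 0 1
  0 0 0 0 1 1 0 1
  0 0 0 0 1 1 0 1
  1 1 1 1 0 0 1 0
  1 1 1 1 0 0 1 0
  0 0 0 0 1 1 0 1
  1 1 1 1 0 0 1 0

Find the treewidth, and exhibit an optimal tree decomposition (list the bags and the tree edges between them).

Every bag has size at most 4, so the width is 4 − 1 = 3 and tw(G) ≤ 3. For the lower bound: the 4 vertex sets {a,f}, {e,g}, {h}, {c} are disjoint, each induces a connected subgraph, and every pair is joined by at least one edge of G. Contracting each set to a single vertex therefore yields K_{4} as a minor, and since treewidth is minor-monotone, tw(G) ≥ tw(K_{4}) = 3. The upper and lower bounds meet at 3, so that is the treewidth.

Treewidth 3.
Bags: B1 = {a, e, f, h}  B2 = {e, f, g, h}  B3 = {c, e, f, h}  B4 = {b, e, f, h}  B5 = {d, e, f, h}
Tree: B1–B2, B2–B3, B3–B4, B4–B5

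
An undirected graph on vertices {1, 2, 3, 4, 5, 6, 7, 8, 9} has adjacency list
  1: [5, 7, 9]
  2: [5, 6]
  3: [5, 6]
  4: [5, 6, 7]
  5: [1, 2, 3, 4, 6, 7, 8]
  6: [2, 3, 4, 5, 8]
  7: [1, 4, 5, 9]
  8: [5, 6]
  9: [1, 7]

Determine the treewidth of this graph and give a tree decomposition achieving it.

Treewidth 2.
One such decomposition:
Bags: B1 = {4, 5, 6}  B2 = {4, 5, 7}  B3 = {3, 5, 6}  B4 = {5, 6, 8}  B5 = {1, 5, 7}  B6 = {1, 7, 9}  B7 = {2, 5, 6}
Tree: B1–B2, B1–B3, B1–B4, B2–B5, B5–B6, B1–B7

The largest bag has 3 vertices, giving width 2; this decomposition certifies tw(G) ≤ 2. Conversely, {1, 7, 9} is a clique of size 3, and the vertices of any clique must share a bag in every tree decomposition; so some bag has ≥ 3 vertices and tw(G) ≥ 2. The upper and lower bounds meet at 2, so that is the treewidth.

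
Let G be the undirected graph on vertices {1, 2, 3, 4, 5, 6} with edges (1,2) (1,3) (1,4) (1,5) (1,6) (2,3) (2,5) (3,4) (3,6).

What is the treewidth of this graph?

A width-2 tree decomposition is:
Bags: B1 = {1, 2, 5}  B2 = {1, 2, 3}  B3 = {1, 3, 6}  B4 = {1, 3, 4}
Tree: B1–B2, B2–B3, B3–B4
Every bag has size at most 3, so the width is 3 − 1 = 2 and tw(G) ≤ 2. On the other hand G contains the 3-clique {1, 2, 3}. A clique must lie in a single bag of any decomposition, so no decomposition can have width below 2. Therefore the treewidth is 2.

2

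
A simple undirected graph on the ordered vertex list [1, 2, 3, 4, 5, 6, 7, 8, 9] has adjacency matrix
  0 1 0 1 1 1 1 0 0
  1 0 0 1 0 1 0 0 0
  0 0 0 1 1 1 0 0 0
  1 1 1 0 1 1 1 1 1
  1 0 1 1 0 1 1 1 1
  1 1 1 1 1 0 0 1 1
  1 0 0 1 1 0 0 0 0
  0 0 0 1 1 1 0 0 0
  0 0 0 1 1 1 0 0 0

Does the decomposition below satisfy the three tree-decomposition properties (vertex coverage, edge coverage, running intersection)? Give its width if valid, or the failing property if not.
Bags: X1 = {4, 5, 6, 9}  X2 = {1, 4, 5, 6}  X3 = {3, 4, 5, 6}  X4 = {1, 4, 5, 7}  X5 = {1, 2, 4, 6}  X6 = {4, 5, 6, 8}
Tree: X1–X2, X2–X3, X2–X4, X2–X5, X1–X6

Yes; width 3.

Vertex coverage: the bags together contain {1, 2, 3, 4, 5, 6, 7, 8, 9}, the full vertex set. Edge coverage: each edge of G has both endpoints in at least one bag. Running intersection: for every vertex, the bags containing it form a connected subtree. All three properties hold, so this is a valid tree decomposition of width max|bag| − 1 = 3, and hence tw(G) ≤ 3.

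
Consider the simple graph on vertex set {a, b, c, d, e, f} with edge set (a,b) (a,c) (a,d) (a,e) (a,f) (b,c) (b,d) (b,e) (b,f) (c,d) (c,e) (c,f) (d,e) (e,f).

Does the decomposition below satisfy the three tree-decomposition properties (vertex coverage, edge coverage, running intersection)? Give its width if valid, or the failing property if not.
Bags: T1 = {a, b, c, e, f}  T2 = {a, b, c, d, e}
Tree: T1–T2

Yes; width 4.

Checking the three conditions: (i) the bags cover all of {a, b, c, d, e, f}; (ii) for each edge, some bag contains both endpoints; (iii) the bags containing any fixed vertex form a subtree. All hold, so the decomposition is valid with width 5 − 1 = 4.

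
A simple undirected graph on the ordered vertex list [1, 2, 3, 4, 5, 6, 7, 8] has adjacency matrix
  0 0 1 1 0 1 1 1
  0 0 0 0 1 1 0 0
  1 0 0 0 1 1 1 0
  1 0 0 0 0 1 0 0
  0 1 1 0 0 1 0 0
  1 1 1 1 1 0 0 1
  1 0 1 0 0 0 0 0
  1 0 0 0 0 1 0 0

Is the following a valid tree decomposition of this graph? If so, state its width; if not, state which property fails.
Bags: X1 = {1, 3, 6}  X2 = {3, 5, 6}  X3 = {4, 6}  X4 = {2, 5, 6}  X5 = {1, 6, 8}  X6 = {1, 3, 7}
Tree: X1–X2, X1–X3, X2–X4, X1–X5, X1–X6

No — edge (1,4) lies in no bag.

A tree decomposition must satisfy three properties: every vertex lies in some bag; for every edge, both endpoints lie together in some bag; and for every vertex, the bags containing it form a connected subtree. Here edge (1,4) lies in no bag, so the decomposition is invalid.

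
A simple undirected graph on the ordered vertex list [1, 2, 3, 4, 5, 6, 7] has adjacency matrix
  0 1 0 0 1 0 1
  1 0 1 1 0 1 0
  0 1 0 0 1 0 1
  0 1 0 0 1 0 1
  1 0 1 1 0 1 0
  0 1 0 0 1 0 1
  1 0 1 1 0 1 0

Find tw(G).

A width-3 tree decomposition is:
Bags: B1 = {2, 5, 6, 7}  B2 = {1, 2, 5, 7}  B3 = {2, 3, 5, 7}  B4 = {2, 4, 5, 7}
Tree: B1–B2, B2–B3, B3–B4
Every bag has size at most 4, so the width is 4 − 1 = 3 and tw(G) ≤ 3. For the lower bound: the 4 vertex sets {5,6}, {1,2}, {7}, {3} are disjoint, each induces a connected subgraph, and every pair is joined by at least one edge of G. Contracting each set to a single vertex therefore yields K_{4} as a minor, and since treewidth is minor-monotone, tw(G) ≥ tw(K_{4}) = 3. Hence tw(G) = 3 exactly.

3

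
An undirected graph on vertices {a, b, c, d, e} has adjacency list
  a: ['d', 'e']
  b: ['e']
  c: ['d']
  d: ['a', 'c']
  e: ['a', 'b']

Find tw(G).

A width-1 tree decomposition is:
Bags: B1 = {c, d}  B2 = {a, d}  B3 = {a, e}  B4 = {b, e}
Tree: B1–B2, B2–B3, B3–B4
The largest bag has 2 vertices, giving width 1; this decomposition certifies tw(G) ≤ 1. Since G has at least one edge (e.g. c–d), it is not an edgeless graph, so tw(G) ≥ 1. Therefore the treewidth is 1.

1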